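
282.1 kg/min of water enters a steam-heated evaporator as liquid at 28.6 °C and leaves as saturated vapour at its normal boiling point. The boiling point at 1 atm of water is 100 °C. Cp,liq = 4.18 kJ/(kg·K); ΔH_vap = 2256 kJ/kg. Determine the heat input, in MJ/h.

Q = 43200 MJ/h

liquid 28.6→100 °C: 298.45 kJ/kg
vaporisation at 100 °C: 2256 kJ/kg
Δh = 298.45 + 2256 = 2554.5 kJ/kg
Q = ṁ·Δh = 282.1 kg/min × 2554.5 kJ/kg = 720610 kJ/min
|Q| = 12010 kW = 43237 MJ/h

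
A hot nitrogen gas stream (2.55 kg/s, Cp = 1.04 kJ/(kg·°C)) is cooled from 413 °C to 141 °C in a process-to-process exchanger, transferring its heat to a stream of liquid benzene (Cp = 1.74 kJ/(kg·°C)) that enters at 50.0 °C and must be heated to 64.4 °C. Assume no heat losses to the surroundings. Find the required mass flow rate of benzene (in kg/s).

ṁ_c = 28.8 kg/s

Heat released by hot stream: Q = 2.55 × 1.04 × (413 − 141) = 721.34 kJ/s
Energy balance on cold side (adiabatic exchanger): Q = ṁ_c·Cp_c·(T_c,out − T_c,in)
ṁ_c = 721.34 / [1.74 × (64.4 − 50.0)] = 28.789 kg/s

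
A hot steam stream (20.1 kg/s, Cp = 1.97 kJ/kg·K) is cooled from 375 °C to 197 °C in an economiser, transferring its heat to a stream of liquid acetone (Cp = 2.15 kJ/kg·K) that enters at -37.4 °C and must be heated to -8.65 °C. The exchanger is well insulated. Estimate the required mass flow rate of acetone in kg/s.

Heat released by hot stream: Q = 20.1 × 1.97 × (375 − 197) = 7048.3 kJ/s
Energy balance on cold side (adiabatic exchanger): Q = ṁ_c·Cp_c·(T_c,out − T_c,in)
ṁ_c = 7048.3 / [2.15 × (-8.65 − -37.4)] = 114.03 kg/s

ṁ_c = 114 kg/s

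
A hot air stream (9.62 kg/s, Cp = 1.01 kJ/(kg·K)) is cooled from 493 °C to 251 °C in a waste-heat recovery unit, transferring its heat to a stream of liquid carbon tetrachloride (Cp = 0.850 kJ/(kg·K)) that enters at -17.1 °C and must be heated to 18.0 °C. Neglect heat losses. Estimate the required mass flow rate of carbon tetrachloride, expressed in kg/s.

ṁ_c = 78.8 kg/s

Heat released by hot stream: Q = 9.62 × 1.01 × (493 − 251) = 2351.3 kJ/s
Energy balance on cold side (adiabatic exchanger): Q = ṁ_c·Cp_c·(T_c,out − T_c,in)
ṁ_c = 2351.3 / [0.850 × (18.0 − -17.1)] = 78.811 kg/s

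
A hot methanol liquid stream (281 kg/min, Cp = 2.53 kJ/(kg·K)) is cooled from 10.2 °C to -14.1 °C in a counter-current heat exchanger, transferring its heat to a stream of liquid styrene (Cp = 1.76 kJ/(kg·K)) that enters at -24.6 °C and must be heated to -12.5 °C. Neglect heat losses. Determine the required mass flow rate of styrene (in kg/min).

Heat released by hot stream: Q = 281 × 2.53 × (10.2 − -14.1) = 17276 kJ/min
Energy balance on cold side (adiabatic exchanger): Q = ṁ_c·Cp_c·(T_c,out − T_c,in)
ṁ_c = 17276 / [1.76 × (-12.5 − -24.6)] = 811.21 kg/min

ṁ_c = 811 kg/min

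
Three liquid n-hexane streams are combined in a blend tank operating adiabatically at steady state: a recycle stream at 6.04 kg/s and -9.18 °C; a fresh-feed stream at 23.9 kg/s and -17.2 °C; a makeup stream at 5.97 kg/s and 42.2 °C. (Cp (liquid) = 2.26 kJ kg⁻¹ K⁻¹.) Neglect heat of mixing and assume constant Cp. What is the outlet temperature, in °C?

T_out = -5.98 °C

Energy balance with Q = 0: Σ ṁᵢCp,ᵢ(T_out − Tᵢ) = 0
Σ ṁᵢCp,ᵢTᵢ = 6.04×2.26×-9.18 + 23.9×2.26×-17.2 + 5.97×2.26×42.2 = -484.98
Σ ṁᵢCp,ᵢ = 6.04×2.26 + 23.9×2.26 + 5.97×2.26 = 81.157
T_out = -484.98 / 81.157 = -5.9759 °C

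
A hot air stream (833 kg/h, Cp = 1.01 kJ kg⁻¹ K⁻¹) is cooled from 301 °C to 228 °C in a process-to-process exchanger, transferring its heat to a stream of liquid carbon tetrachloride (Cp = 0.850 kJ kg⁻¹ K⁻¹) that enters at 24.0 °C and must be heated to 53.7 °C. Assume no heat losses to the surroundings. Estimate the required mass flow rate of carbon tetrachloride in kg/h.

ṁ_c = 2430 kg/h

Heat released by hot stream: Q = 833 × 1.01 × (301 − 228) = 61417 kJ/h
Energy balance on cold side (adiabatic exchanger): Q = ṁ_c·Cp_c·(T_c,out − T_c,in)
ṁ_c = 61417 / [0.850 × (53.7 − 24.0)] = 2432.8 kg/h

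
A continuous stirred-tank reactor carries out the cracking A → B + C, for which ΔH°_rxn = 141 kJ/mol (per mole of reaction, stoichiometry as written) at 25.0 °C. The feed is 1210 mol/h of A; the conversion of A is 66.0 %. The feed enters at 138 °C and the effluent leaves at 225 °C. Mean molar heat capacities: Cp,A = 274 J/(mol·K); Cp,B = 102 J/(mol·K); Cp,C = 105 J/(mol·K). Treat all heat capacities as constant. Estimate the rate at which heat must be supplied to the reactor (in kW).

Extent of reaction ξ = 0.660 × 1210 = 798.6 mol/h
Reaction term: ξ·ΔH°_rxn = 798.6 × 141 = 112600 kJ/h
Sensible, feed 138→25 °C: -37464 kJ/h
Outlet flows (mol/h): A 411.4, B 798.6, C 798.6
Sensible, products 25→225 °C: 55607 kJ/h
Q = ΔH = 130750 kJ/h = 36.318 kW
Heat supplied = 36.318 kW

Q_in = 36.3 kW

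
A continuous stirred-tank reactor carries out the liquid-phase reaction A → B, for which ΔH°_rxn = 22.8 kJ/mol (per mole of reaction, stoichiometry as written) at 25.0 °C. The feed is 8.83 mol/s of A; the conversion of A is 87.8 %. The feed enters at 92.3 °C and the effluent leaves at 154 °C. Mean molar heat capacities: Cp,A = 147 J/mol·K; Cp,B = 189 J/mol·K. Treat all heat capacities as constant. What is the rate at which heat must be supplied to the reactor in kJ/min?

Extent of reaction ξ = 0.878 × 8.83 = 7.7527 mol/s
Reaction term: ξ·ΔH°_rxn = 7.7527 × 22.8 = 176.76 kJ/s
Sensible, feed 92.3→25 °C: -87.356 kJ/s
Outlet flows (mol/s): A 1.0773, B 7.7527
Sensible, products 25→154 °C: 209.45 kJ/s
Q = ΔH = 298.85 kJ/s = 298.85 kW
Heat supplied = 17931 kJ/min

Q_in = 17900 kJ/min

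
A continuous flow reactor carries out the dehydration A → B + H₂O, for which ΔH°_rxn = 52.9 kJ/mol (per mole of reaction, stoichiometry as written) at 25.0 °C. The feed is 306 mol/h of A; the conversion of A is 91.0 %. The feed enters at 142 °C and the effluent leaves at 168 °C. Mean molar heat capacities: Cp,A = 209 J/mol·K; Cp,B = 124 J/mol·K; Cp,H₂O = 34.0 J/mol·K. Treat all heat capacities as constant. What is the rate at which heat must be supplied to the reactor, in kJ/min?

Q_in = 239 kJ/min

Extent of reaction ξ = 0.910 × 306 = 278.46 mol/h
Reaction term: ξ·ΔH°_rxn = 278.46 × 52.9 = 14731 kJ/h
Sensible, feed 142→25 °C: -7482.6 kJ/h
Outlet flows (mol/h): A 27.54, B 278.46, H₂O 278.46
Sensible, products 25→168 °C: 7114.6 kJ/h
Q = ΔH = 14363 kJ/h = 3.9896 kW
Heat supplied = 239.38 kJ/min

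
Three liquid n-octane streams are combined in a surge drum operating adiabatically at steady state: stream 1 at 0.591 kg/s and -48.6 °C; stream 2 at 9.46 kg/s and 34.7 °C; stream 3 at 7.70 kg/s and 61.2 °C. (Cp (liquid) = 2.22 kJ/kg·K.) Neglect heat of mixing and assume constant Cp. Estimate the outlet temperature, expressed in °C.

Energy balance with Q = 0: Σ ṁᵢCp,ᵢ(T_out − Tᵢ) = 0
Σ ṁᵢCp,ᵢTᵢ = 0.591×2.22×-48.6 + 9.46×2.22×34.7 + 7.70×2.22×61.2 = 1711.1
Σ ṁᵢCp,ᵢ = 0.591×2.22 + 9.46×2.22 + 7.70×2.22 = 39.407
T_out = 1711.1 / 39.407 = 43.422 °C

T_out = 43.4 °C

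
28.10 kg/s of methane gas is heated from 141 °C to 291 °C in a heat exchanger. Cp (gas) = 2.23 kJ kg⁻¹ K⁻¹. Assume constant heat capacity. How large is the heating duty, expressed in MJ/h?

Q = ṁ·Cp·ΔT = 28.10 × 2.23 × (291 − 141) = 9399.5 kJ/s
Heating duty = 33838 MJ/h

Q = 33800 MJ/h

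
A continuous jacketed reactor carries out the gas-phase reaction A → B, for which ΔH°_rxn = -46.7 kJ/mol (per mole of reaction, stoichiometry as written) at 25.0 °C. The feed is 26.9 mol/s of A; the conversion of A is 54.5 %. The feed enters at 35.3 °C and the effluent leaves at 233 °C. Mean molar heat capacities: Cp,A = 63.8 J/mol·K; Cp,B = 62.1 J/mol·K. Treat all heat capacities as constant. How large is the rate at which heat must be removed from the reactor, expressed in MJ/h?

Q_out = 1260 MJ/h

Extent of reaction ξ = 0.545 × 26.9 = 14.661 mol/s
Reaction term: ξ·ΔH°_rxn = 14.661 × -46.7 = -684.65 kJ/s
Sensible, feed 35.3→25 °C: -17.677 kJ/s
Outlet flows (mol/s): A 12.239, B 14.661
Sensible, products 25→233 °C: 351.79 kJ/s
Q = ΔH = -350.53 kJ/s = -350.53 kW
Heat removed = 1261.9 MJ/h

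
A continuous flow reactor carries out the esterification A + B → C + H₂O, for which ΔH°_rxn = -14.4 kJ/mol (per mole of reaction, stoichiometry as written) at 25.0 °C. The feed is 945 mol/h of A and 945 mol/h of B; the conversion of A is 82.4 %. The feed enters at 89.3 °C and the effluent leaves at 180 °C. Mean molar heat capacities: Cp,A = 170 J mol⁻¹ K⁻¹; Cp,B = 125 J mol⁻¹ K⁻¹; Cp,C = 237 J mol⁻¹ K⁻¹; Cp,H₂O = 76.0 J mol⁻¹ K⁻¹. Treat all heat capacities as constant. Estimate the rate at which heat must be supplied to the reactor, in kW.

Extent of reaction ξ = 0.824 × 945 = 778.68 mol/h
Reaction term: ξ·ΔH°_rxn = 778.68 × -14.4 = -11213 kJ/h
Sensible, feed 89.3→25 °C: -17925 kJ/h
Outlet flows (mol/h): A 166.32, B 166.32, C 778.68, H₂O 778.68
Sensible, products 25→180 °C: 45383 kJ/h
Q = ΔH = 16244 kJ/h = 4.5123 kW
Heat supplied = 4.5123 kW

Q_in = 4.51 kW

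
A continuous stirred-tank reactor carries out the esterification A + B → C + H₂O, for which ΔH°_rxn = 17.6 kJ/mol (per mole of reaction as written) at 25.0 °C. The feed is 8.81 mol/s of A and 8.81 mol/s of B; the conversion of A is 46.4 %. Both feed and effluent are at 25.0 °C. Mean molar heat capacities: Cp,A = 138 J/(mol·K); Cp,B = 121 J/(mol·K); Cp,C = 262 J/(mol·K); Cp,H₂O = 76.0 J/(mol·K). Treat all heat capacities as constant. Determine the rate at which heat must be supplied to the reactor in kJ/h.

Extent of reaction ξ = 0.464 × 8.81 = 4.0878 mol/s
Reaction term: ξ·ΔH°_rxn = 4.0878 × 17.6 = 71.946 kJ/s
Q = ΔH = 71.946 kJ/s = 71.946 kW
Heat supplied = 259010 kJ/h

Q_in = 259000 kJ/h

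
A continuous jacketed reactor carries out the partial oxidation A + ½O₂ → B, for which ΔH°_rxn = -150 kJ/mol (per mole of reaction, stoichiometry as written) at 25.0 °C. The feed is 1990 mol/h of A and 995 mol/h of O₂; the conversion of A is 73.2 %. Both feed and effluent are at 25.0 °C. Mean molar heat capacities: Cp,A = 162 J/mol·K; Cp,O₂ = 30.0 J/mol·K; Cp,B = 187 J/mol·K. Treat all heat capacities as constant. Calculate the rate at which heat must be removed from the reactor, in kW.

Q_out = 60.7 kW

Extent of reaction ξ = 0.732 × 1990 = 1456.7 mol/h
Reaction term: ξ·ΔH°_rxn = 1456.7 × -150 = -218500 kJ/h
Q = ΔH = -218500 kJ/h = -60.695 kW
Heat removed = 60.695 kW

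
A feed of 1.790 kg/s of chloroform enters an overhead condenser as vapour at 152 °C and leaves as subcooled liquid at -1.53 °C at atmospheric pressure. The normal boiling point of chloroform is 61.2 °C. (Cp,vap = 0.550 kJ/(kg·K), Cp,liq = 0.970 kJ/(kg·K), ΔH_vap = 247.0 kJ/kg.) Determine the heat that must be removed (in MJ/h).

Q_c = 2310 MJ/h

vapour 152→61.2 °C: -49.94 kJ/kg
condensation at 61.2 °C: -247 kJ/kg
liquid 61.2→-1.53 °C: -60.848 kJ/kg
Δh = -49.94 + -247 + -60.848 = -357.79 kJ/kg
Q = ṁ·Δh = 1.790 kg/s × -357.79 kJ/kg = -640.44 kJ/s
|Q| = 640.44 kW = 2305.6 MJ/h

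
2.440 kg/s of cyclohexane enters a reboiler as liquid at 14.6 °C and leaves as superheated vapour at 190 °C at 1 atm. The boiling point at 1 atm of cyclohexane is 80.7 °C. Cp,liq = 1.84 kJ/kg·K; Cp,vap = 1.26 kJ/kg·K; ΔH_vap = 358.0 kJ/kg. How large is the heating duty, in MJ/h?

Q = 5420 MJ/h

liquid 14.6→80.7 °C: 121.62 kJ/kg
vaporisation at 80.7 °C: 358 kJ/kg
vapour 80.7→190 °C: 137.72 kJ/kg
Δh = 121.62 + 358 + 137.72 = 617.34 kJ/kg
Q = ṁ·Δh = 2.440 kg/s × 617.34 kJ/kg = 1506.3 kJ/s
|Q| = 1506.3 kW = 5422.7 MJ/h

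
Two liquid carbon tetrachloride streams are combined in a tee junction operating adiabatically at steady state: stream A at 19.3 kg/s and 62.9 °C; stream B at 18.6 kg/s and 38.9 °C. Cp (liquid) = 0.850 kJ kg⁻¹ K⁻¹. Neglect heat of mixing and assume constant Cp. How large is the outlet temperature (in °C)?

Energy balance with Q = 0: Σ ṁᵢCp,ᵢ(T_out − Tᵢ) = 0
T_out = Σ ṁᵢCp,ᵢTᵢ / Σ ṁᵢCp,ᵢ
      = 1646.9 / 32.215 = 51.122 °C

T_out = 51.1 °C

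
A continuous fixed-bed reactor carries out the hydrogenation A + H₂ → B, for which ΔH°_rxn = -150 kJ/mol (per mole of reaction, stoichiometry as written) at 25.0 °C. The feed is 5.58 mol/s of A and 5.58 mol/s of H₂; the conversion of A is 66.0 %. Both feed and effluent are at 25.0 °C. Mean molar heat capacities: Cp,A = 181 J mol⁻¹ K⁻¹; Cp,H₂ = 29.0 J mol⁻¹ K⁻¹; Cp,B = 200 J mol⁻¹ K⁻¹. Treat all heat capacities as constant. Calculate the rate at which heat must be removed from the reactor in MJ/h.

Q_out = 1990 MJ/h

Extent of reaction ξ = 0.660 × 5.58 = 3.6828 mol/s
Reaction term: ξ·ΔH°_rxn = 3.6828 × -150 = -552.42 kJ/s
Q = ΔH = -552.42 kJ/s = -552.42 kW
Heat removed = 1988.7 MJ/h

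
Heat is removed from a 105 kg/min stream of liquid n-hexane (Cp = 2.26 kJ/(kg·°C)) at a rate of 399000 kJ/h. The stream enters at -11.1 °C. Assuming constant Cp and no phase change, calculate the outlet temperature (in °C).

T_out = -39.1 °C

Q = 399000 kJ/h = 6650 kJ/min
ΔT = Q/(ṁ·Cp) = 6650/(105×2.26) = 28.024 K
T_out = -11.1 − 28.024 = -39.124 °C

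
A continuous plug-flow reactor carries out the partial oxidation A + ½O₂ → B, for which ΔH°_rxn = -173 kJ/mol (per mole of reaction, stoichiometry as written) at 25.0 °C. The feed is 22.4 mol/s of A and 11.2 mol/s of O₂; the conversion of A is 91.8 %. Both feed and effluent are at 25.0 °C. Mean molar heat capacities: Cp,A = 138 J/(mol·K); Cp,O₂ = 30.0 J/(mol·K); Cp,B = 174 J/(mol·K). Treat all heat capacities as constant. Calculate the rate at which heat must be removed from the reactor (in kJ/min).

Extent of reaction ξ = 0.918 × 22.4 = 20.563 mol/s
Reaction term: ξ·ΔH°_rxn = 20.563 × -173 = -3557.4 kJ/s
Q = ΔH = -3557.4 kJ/s = -3557.4 kW
Heat removed = 213450 kJ/min

Q_out = 213000 kJ/min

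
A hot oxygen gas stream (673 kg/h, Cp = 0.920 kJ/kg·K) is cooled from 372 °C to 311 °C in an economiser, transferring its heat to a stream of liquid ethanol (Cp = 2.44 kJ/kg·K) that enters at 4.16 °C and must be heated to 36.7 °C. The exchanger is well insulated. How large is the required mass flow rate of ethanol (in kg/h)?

Heat released by hot stream: Q = 673 × 0.920 × (372 − 311) = 37769 kJ/h
Energy balance on cold side (adiabatic exchanger): Q = ṁ_c·Cp_c·(T_c,out − T_c,in)
ṁ_c = 37769 / [2.44 × (36.7 − 4.16)] = 475.69 kg/h

ṁ_c = 476 kg/h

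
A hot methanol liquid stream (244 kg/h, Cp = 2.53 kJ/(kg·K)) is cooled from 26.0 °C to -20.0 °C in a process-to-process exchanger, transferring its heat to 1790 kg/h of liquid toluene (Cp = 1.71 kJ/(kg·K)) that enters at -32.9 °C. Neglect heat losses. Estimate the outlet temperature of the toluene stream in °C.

T_c,out = -23.6 °C

Heat released by hot stream: Q = 244 × 2.53 × (26.0 − -20.0) = 28397 kJ/h
Energy balance on cold side (adiabatic exchanger): Q = ṁ_c·Cp_c·(T_c,out − T_c,in)
T_c,out = -32.9 + 28397/(1790 × 1.71) = -23.623 °C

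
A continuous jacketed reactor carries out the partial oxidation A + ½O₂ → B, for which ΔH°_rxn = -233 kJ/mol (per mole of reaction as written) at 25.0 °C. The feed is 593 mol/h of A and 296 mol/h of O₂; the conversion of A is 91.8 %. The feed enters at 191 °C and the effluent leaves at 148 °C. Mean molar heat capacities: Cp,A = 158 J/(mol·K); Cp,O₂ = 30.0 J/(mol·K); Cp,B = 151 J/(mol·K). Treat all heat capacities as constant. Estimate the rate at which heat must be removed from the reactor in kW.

Q_out = 36.9 kW

Extent of reaction ξ = 0.918 × 593 = 544.37 mol/h
Reaction term: ξ·ΔH°_rxn = 544.37 × -233 = -126840 kJ/h
Sensible, feed 191→25 °C: -17027 kJ/h
Outlet flows (mol/h): A 48.626, O₂ 23.813, B 544.37
Sensible, products 25→148 °C: 11144 kJ/h
Q = ΔH = -132720 kJ/h = -36.867 kW
Heat removed = 36.867 kW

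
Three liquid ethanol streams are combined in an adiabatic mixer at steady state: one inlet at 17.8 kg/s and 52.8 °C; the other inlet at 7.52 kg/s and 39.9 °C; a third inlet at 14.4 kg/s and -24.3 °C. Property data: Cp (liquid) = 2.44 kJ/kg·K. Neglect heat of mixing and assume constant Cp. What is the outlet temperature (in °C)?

Adiabatic, steady state ⇒ Σ ṁᵢCp,ᵢ(T_out − Tᵢ) = 0
T_out = Σ ṁᵢCp,ᵢTᵢ / Σ ṁᵢCp,ᵢ
      = 2171.5 / 96.917 = 22.406 °C

T_out = 22.4 °C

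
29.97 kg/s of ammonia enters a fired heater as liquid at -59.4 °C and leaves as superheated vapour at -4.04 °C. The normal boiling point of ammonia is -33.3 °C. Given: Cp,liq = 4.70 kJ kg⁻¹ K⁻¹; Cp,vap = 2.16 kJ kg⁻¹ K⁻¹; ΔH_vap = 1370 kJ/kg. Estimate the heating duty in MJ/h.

liquid -59.4→-33.3 °C: 122.67 kJ/kg
vaporisation at -33.3 °C: 1370 kJ/kg
vapour -33.3→-4.04 °C: 63.202 kJ/kg
Δh = 122.67 + 1370 + 63.202 = 1555.9 kJ/kg
Q = ṁ·Δh = 29.97 kg/s × 1555.9 kJ/kg = 46629 kJ/s
|Q| = 46629 kW = 167870 MJ/h

Q = 168000 MJ/h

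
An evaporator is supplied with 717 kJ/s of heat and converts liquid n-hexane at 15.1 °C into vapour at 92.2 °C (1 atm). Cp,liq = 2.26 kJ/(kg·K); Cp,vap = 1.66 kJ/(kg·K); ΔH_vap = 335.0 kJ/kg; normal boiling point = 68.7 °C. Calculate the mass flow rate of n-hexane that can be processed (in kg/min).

Δh = 2.26×(68.7−15.1) + 335.0 + 1.66×(92.2−68.7) = 495.15 kJ/kg
Q = 717 kJ/s = 717 kJ/s = 43020 kJ/min
ṁ = Q/Δh = 43020 / 495.15 = 86.883 kg/min

ṁ = 86.9 kg/min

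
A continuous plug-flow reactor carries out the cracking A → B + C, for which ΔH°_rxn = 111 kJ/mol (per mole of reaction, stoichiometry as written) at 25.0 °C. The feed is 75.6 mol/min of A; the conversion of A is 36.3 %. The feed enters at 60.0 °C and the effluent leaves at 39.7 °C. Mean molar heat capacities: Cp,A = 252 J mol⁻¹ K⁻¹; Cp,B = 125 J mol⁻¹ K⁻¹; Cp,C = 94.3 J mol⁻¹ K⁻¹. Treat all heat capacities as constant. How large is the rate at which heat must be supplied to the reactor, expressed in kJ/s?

Q_in = 44.1 kJ/s

Extent of reaction ξ = 0.363 × 75.6 = 27.443 mol/min
Reaction term: ξ·ΔH°_rxn = 27.443 × 111 = 3046.2 kJ/min
Sensible, feed 60.0→25 °C: -666.79 kJ/min
Outlet flows (mol/min): A 48.157, B 27.443, C 27.443
Sensible, products 25→39.7 °C: 266.86 kJ/min
Q = ΔH = 2646.2 kJ/min = 44.104 kW
Heat supplied = 44.104 kJ/s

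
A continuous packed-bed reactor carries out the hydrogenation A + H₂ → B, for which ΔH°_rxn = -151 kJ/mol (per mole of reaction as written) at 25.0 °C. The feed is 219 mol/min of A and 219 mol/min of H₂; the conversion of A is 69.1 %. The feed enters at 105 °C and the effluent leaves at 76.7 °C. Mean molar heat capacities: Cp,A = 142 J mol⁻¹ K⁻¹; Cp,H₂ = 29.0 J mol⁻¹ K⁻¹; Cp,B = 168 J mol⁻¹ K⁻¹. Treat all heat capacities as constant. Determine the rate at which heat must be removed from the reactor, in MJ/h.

Q_out = 1440 MJ/h

Extent of reaction ξ = 0.691 × 219 = 151.33 mol/min
Reaction term: ξ·ΔH°_rxn = 151.33 × -151 = -22851 kJ/min
Sensible, feed 105→25 °C: -2995.9 kJ/min
Outlet flows (mol/min): A 67.671, H₂ 67.671, B 151.33
Sensible, products 25→76.7 °C: 1912.6 kJ/min
Q = ΔH = -23934 kJ/min = -398.9 kW
Heat removed = 1436 MJ/h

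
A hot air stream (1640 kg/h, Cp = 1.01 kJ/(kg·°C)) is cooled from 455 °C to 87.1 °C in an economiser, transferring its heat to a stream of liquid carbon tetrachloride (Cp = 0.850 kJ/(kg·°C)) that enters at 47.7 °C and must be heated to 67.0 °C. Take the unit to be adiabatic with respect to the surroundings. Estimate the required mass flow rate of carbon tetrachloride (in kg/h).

ṁ_c = 37100 kg/h

Heat released by hot stream: Q = 1640 × 1.01 × (455 − 87.1) = 609390 kJ/h
Energy balance on cold side (adiabatic exchanger): Q = ṁ_c·Cp_c·(T_c,out − T_c,in)
ṁ_c = 609390 / [0.850 × (67.0 − 47.7)] = 37147 kg/h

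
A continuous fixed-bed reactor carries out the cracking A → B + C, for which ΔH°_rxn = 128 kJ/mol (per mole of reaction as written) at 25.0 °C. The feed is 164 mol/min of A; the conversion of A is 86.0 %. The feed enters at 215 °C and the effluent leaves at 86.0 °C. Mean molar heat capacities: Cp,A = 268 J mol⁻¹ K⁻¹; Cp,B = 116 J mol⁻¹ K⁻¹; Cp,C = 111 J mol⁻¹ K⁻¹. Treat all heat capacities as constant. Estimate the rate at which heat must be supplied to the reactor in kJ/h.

Extent of reaction ξ = 0.860 × 164 = 141.04 mol/min
Reaction term: ξ·ΔH°_rxn = 141.04 × 128 = 18053 kJ/min
Sensible, feed 215→25 °C: -8350.9 kJ/min
Outlet flows (mol/min): A 22.96, B 141.04, C 141.04
Sensible, products 25→86.0 °C: 2328.3 kJ/min
Q = ΔH = 12031 kJ/min = 200.51 kW
Heat supplied = 721830 kJ/h

Q_in = 722000 kJ/h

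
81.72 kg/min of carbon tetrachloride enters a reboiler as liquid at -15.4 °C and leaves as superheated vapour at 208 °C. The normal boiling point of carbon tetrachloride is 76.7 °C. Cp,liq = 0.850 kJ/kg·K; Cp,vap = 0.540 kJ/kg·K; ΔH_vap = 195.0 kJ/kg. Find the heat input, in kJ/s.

liquid -15.4→76.7 °C: 78.285 kJ/kg
vaporisation at 76.7 °C: 195 kJ/kg
vapour 76.7→208 °C: 70.902 kJ/kg
Δh = 78.285 + 195 + 70.902 = 344.19 kJ/kg
Q = ṁ·Δh = 81.72 kg/min × 344.19 kJ/kg = 28127 kJ/min
|Q| = 468.78 kW

Q = 469 kJ/s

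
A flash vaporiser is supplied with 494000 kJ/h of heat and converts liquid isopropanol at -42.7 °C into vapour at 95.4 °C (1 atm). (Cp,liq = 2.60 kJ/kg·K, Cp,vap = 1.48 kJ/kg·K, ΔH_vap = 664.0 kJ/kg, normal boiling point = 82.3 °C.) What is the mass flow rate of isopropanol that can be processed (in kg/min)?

ṁ = 8.16 kg/min

Δh = 2.60×(82.3−-42.7) + 664.0 + 1.48×(95.4−82.3) = 1008.4 kJ/kg
Q = 494000 kJ/h = 137.22 kJ/s = 8233.3 kJ/min
ṁ = Q/Δh = 8233.3 / 1008.4 = 8.1648 kg/min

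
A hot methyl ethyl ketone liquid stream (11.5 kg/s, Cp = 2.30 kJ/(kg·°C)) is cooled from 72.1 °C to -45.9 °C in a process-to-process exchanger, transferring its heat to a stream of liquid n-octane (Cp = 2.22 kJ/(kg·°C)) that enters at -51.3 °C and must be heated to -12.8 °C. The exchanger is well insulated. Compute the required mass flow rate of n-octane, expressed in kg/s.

ṁ_c = 36.5 kg/s

Heat released by hot stream: Q = 11.5 × 2.30 × (72.1 − -45.9) = 3121.1 kJ/s
Energy balance on cold side (adiabatic exchanger): Q = ṁ_c·Cp_c·(T_c,out − T_c,in)
ṁ_c = 3121.1 / [2.22 × (-12.8 − -51.3)] = 36.517 kg/s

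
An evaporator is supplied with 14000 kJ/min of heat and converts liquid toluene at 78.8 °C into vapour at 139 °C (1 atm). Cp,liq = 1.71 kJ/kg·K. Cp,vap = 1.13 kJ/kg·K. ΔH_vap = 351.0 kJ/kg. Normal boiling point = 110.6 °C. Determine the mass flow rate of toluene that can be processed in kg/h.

ṁ = 1920 kg/h

Δh = 1.71×(110.6−78.8) + 351.0 + 1.13×(139−110.6) = 437.47 kJ/kg
Q = 14000 kJ/min = 233.33 kJ/s = 840000 kJ/h
ṁ = Q/Δh = 840000 / 437.47 = 1920.1 kg/h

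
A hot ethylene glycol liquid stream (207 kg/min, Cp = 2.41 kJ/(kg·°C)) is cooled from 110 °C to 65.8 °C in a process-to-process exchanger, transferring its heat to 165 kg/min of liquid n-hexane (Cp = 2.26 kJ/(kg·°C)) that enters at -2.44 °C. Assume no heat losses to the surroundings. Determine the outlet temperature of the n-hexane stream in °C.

T_c,out = 56.7 °C

Heat released by hot stream: Q = 207 × 2.41 × (110 − 65.8) = 22050 kJ/min
Energy balance on cold side (adiabatic exchanger): Q = ṁ_c·Cp_c·(T_c,out − T_c,in)
T_c,out = -2.44 + 22050/(165 × 2.26) = 56.691 °C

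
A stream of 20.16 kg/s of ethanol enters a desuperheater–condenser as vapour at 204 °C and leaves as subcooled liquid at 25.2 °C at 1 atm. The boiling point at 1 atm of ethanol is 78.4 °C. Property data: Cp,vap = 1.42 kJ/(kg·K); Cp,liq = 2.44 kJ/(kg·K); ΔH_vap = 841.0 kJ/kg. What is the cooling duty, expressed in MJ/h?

Q_c = 83400 MJ/h

vapour 204→78.4 °C: -178.35 kJ/kg
condensation at 78.4 °C: -841 kJ/kg
liquid 78.4→25.2 °C: -129.81 kJ/kg
Δh = -178.35 + -841 + -129.81 = -1149.2 kJ/kg
Q = ṁ·Δh = 20.16 kg/s × -1149.2 kJ/kg = -23167 kJ/s
|Q| = 23167 kW = 83401 MJ/h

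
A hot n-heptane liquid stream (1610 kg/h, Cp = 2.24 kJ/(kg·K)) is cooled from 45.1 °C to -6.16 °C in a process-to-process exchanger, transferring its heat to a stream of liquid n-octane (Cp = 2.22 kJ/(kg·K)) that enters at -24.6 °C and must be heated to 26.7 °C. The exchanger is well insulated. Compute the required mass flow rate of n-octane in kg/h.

Heat released by hot stream: Q = 1610 × 2.24 × (45.1 − -6.16) = 184860 kJ/h
Energy balance on cold side (adiabatic exchanger): Q = ṁ_c·Cp_c·(T_c,out − T_c,in)
ṁ_c = 184860 / [2.22 × (26.7 − -24.6)] = 1623.2 kg/h

ṁ_c = 1620 kg/h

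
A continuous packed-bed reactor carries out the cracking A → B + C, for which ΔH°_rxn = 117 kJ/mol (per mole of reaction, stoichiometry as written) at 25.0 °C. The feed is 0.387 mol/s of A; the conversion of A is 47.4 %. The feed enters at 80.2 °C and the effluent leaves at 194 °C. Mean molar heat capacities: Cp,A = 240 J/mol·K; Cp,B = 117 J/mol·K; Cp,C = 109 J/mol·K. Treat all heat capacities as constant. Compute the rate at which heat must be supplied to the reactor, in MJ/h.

Q_in = 114 MJ/h

Extent of reaction ξ = 0.474 × 0.387 = 0.18344 mol/s
Reaction term: ξ·ΔH°_rxn = 0.18344 × 117 = 21.462 kJ/s
Sensible, feed 80.2→25 °C: -5.127 kJ/s
Outlet flows (mol/s): A 0.20356, B 0.18344, C 0.18344
Sensible, products 25→194 °C: 15.263 kJ/s
Q = ΔH = 31.598 kJ/s = 31.598 kW
Heat supplied = 113.75 MJ/h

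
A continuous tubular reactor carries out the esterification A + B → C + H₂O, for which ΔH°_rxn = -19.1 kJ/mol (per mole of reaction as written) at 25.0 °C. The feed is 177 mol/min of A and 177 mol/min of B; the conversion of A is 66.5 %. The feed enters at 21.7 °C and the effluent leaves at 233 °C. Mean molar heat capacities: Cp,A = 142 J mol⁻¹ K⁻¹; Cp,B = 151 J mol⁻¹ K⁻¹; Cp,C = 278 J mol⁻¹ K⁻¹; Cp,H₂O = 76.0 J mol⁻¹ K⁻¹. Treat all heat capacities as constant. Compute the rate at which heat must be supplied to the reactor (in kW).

Q_in = 170 kW

Extent of reaction ξ = 0.665 × 177 = 117.71 mol/min
Reaction term: ξ·ΔH°_rxn = 117.71 × -19.1 = -2248.2 kJ/min
Sensible, feed 21.7→25 °C: 171.14 kJ/min
Outlet flows (mol/min): A 59.295, B 59.295, C 117.71, H₂O 117.71
Sensible, products 25→233 °C: 12281 kJ/min
Q = ΔH = 10204 kJ/min = 170.06 kW
Heat supplied = 170.06 kW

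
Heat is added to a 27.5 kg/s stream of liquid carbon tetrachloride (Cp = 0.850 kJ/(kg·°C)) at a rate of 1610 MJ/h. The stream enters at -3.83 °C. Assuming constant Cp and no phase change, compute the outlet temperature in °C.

T_out = 15.3 °C

Q = 1610 MJ/h = 447.22 kJ/s
ΔT = Q/(ṁ·Cp) = 447.22/(27.5×0.850) = 19.133 K
T_out = -3.83 + 19.133 = 15.303 °C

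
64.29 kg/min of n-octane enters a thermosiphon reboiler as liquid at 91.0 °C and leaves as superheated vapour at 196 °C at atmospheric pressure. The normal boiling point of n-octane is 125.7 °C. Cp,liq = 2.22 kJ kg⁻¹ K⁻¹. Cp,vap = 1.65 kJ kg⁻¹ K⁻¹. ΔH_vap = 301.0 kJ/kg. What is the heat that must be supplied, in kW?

Q = 529 kW

liquid 91.0→125.7 °C: 77.034 kJ/kg
vaporisation at 125.7 °C: 301 kJ/kg
vapour 125.7→196 °C: 115.99 kJ/kg
Δh = 77.034 + 301 + 115.99 = 494.03 kJ/kg
Q = ṁ·Δh = 64.29 kg/min × 494.03 kJ/kg = 31761 kJ/min
|Q| = 529.35 kW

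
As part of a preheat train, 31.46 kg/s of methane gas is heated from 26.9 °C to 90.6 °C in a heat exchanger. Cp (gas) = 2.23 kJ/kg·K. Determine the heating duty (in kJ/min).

Q = 268000 kJ/min

Q = ṁ·Cp·ΔT = 31.46 × 2.23 × (90.6 − 26.9) = 4468.9 kJ/s
Heating duty = 268140 kJ/min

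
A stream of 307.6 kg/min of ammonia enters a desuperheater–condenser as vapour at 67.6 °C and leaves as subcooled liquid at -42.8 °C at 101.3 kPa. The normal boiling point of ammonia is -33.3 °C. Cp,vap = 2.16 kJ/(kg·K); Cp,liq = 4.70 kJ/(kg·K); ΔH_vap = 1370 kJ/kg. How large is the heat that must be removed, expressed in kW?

Q_c = 8370 kW

vapour 67.6→-33.3 °C: -217.94 kJ/kg
condensation at -33.3 °C: -1370 kJ/kg
liquid -33.3→-42.8 °C: -44.65 kJ/kg
Δh = -217.94 + -1370 + -44.65 = -1632.6 kJ/kg
Q = ṁ·Δh = 307.6 kg/min × -1632.6 kJ/kg = -502190 kJ/min
|Q| = 8369.8 kW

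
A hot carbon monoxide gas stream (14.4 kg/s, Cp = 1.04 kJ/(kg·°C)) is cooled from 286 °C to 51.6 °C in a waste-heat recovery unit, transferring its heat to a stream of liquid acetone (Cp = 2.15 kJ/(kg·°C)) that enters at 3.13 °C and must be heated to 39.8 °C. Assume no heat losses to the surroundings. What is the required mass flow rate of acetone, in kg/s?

ṁ_c = 44.5 kg/s

Heat released by hot stream: Q = 14.4 × 1.04 × (286 − 51.6) = 3510.4 kJ/s
Energy balance on cold side (adiabatic exchanger): Q = ṁ_c·Cp_c·(T_c,out − T_c,in)
ṁ_c = 3510.4 / [2.15 × (39.8 − 3.13)] = 44.525 kg/s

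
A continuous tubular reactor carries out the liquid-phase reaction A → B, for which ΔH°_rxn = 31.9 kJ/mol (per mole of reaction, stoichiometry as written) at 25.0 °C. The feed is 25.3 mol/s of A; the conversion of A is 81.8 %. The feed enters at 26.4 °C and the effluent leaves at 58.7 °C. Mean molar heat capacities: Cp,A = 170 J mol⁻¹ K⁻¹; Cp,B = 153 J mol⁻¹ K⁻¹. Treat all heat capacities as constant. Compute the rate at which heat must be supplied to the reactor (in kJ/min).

Q_in = 47200 kJ/min

Extent of reaction ξ = 0.818 × 25.3 = 20.695 mol/s
Reaction term: ξ·ΔH°_rxn = 20.695 × 31.9 = 660.18 kJ/s
Sensible, feed 26.4→25 °C: -6.0214 kJ/s
Outlet flows (mol/s): A 4.6046, B 20.695
Sensible, products 25→58.7 °C: 133.09 kJ/s
Q = ΔH = 787.25 kJ/s = 787.25 kW
Heat supplied = 47235 kJ/min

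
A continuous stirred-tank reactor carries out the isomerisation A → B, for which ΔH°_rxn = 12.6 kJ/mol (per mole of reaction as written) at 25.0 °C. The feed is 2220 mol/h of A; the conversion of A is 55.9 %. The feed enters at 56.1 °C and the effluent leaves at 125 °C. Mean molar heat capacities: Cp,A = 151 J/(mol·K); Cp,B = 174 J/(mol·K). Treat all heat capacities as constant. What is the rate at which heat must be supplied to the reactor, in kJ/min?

Q_in = 693 kJ/min

Extent of reaction ξ = 0.559 × 2220 = 1241 mol/h
Reaction term: ξ·ΔH°_rxn = 1241 × 12.6 = 15636 kJ/h
Sensible, feed 56.1→25 °C: -10425 kJ/h
Outlet flows (mol/h): A 979.02, B 1241
Sensible, products 25→125 °C: 36376 kJ/h
Q = ΔH = 41587 kJ/h = 11.552 kW
Heat supplied = 693.12 kJ/min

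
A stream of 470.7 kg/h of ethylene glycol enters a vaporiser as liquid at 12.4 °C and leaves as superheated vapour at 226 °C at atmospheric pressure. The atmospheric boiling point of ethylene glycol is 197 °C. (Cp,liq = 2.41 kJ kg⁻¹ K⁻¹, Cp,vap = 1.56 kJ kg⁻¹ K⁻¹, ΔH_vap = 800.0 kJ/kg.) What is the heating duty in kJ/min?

liquid 12.4→197 °C: 444.89 kJ/kg
vaporisation at 197 °C: 800 kJ/kg
vapour 197→226 °C: 45.24 kJ/kg
Δh = 444.89 + 800 + 45.24 = 1290.1 kJ/kg
Q = ṁ·Δh = 470.7 kg/h × 1290.1 kJ/kg = 607260 kJ/h
|Q| = 168.68 kW = 10121 kJ/min

Q = 10100 kJ/min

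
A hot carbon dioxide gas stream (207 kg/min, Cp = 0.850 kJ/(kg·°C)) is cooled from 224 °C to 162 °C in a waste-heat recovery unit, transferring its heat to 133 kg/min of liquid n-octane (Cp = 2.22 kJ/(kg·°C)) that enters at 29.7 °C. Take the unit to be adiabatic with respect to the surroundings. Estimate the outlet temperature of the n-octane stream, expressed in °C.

Heat released by hot stream: Q = 207 × 0.850 × (224 − 162) = 10909 kJ/min
Energy balance on cold side (adiabatic exchanger): Q = ṁ_c·Cp_c·(T_c,out − T_c,in)
T_c,out = 29.7 + 10909/(133 × 2.22) = 66.647 °C

T_c,out = 66.6 °C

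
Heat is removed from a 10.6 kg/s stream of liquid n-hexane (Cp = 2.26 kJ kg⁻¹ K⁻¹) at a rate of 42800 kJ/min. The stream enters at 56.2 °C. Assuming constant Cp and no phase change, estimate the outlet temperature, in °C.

T_out = 26.4 °C

Q = 42800 kJ/min = 713.33 kJ/s
ΔT = Q/(ṁ·Cp) = 713.33/(10.6×2.26) = 29.777 K
T_out = 56.2 − 29.777 = 26.423 °C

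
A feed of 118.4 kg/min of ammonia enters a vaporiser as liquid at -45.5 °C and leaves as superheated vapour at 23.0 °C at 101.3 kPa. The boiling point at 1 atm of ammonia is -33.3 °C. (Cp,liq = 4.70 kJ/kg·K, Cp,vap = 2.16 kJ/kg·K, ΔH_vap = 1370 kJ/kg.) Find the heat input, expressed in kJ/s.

Q = 3060 kJ/s

liquid -45.5→-33.3 °C: 57.34 kJ/kg
vaporisation at -33.3 °C: 1370 kJ/kg
vapour -33.3→23.0 °C: 121.61 kJ/kg
Δh = 57.34 + 1370 + 121.61 = 1548.9 kJ/kg
Q = ṁ·Δh = 118.4 kg/min × 1548.9 kJ/kg = 183400 kJ/min
|Q| = 3056.6 kW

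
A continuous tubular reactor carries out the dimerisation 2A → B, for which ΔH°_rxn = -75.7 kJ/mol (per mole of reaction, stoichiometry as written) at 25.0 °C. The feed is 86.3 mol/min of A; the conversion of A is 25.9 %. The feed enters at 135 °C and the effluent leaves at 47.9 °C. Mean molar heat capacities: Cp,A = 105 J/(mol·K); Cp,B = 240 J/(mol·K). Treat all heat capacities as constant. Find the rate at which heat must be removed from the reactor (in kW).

Extent of reaction ξ = 0.259 × 86.3 / 2 = 11.176 mol/min
Reaction term: ξ·ΔH°_rxn = 11.176 × -75.7 = -846.01 kJ/min
Sensible, feed 135→25 °C: -996.76 kJ/min
Outlet flows (mol/min): A 63.948, B 11.176
Sensible, products 25→47.9 °C: 215.19 kJ/min
Q = ΔH = -1627.6 kJ/min = -27.127 kW
Heat removed = 27.127 kW

Q_out = 27.1 kW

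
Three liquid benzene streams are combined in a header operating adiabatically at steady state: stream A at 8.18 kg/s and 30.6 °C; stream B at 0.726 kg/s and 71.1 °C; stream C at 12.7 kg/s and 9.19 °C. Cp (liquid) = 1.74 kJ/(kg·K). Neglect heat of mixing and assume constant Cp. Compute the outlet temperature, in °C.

T_out = 19.4 °C

Energy balance with Q = 0: Σ ṁᵢCp,ᵢ(T_out − Tᵢ) = 0
Σ ṁᵢCp,ᵢTᵢ = 8.18×1.74×30.6 + 0.726×1.74×71.1 + 12.7×1.74×9.19 = 728.43
Σ ṁᵢCp,ᵢ = 8.18×1.74 + 0.726×1.74 + 12.7×1.74 = 37.594
T_out = 728.43 / 37.594 = 19.376 °C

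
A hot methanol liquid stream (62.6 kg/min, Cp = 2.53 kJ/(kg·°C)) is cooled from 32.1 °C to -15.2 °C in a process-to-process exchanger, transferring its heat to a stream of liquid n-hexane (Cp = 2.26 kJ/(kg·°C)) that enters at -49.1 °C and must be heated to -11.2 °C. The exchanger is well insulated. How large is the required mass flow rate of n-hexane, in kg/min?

Heat released by hot stream: Q = 62.6 × 2.53 × (32.1 − -15.2) = 7491.3 kJ/min
Energy balance on cold side (adiabatic exchanger): Q = ṁ_c·Cp_c·(T_c,out − T_c,in)
ṁ_c = 7491.3 / [2.26 × (-11.2 − -49.1)] = 87.46 kg/min

ṁ_c = 87.5 kg/min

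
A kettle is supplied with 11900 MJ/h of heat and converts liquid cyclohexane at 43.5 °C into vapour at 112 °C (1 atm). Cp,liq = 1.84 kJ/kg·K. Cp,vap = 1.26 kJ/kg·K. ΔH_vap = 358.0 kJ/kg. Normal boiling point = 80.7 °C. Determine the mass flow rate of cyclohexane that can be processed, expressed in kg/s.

Δh = 1.84×(80.7−43.5) + 358.0 + 1.26×(112−80.7) = 465.89 kJ/kg
Q = 11900 MJ/h = 3305.6 kJ/s = 3305.6 kJ/s
ṁ = Q/Δh = 3305.6 / 465.89 = 7.0952 kg/s

ṁ = 7.10 kg/s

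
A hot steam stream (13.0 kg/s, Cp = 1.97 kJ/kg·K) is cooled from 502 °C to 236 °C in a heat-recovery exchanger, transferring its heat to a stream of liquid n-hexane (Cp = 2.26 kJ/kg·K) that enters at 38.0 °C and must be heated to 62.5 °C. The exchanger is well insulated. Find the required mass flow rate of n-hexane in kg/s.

Heat released by hot stream: Q = 13.0 × 1.97 × (502 − 236) = 6812.3 kJ/s
Energy balance on cold side (adiabatic exchanger): Q = ṁ_c·Cp_c·(T_c,out − T_c,in)
ṁ_c = 6812.3 / [2.26 × (62.5 − 38.0)] = 123.03 kg/s

ṁ_c = 123 kg/s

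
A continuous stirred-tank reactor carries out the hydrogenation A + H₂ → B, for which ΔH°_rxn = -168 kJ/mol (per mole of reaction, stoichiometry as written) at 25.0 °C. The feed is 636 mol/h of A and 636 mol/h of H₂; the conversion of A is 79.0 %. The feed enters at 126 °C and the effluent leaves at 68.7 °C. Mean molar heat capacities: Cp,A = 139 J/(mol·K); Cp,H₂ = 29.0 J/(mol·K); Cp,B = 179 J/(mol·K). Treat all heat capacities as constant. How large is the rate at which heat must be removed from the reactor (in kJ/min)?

Q_out = 1500 kJ/min

Extent of reaction ξ = 0.790 × 636 = 502.44 mol/h
Reaction term: ξ·ΔH°_rxn = 502.44 × -168 = -84410 kJ/h
Sensible, feed 126→25 °C: -10792 kJ/h
Outlet flows (mol/h): A 133.56, H₂ 133.56, B 502.44
Sensible, products 25→68.7 °C: 4910.8 kJ/h
Q = ΔH = -90291 kJ/h = -25.081 kW
Heat removed = 1504.8 kJ/min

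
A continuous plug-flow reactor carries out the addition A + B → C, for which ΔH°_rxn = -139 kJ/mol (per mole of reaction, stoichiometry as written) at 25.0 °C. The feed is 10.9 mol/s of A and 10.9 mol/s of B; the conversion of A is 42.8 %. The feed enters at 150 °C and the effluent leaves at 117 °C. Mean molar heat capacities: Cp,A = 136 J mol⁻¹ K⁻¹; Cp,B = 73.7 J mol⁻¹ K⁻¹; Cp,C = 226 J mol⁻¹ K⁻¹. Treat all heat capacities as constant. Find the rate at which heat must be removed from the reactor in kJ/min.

Q_out = 43000 kJ/min

Extent of reaction ξ = 0.428 × 10.9 = 4.6652 mol/s
Reaction term: ξ·ΔH°_rxn = 4.6652 × -139 = -648.46 kJ/s
Sensible, feed 150→25 °C: -285.72 kJ/s
Outlet flows (mol/s): A 6.2348, B 6.2348, C 4.6652
Sensible, products 25→117 °C: 217.28 kJ/s
Q = ΔH = -716.9 kJ/s = -716.9 kW
Heat removed = 43014 kJ/min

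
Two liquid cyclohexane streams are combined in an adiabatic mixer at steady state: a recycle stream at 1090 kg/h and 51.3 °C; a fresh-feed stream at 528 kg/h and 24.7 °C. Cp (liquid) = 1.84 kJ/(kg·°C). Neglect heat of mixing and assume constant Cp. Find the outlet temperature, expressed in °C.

Adiabatic, steady state ⇒ Σ ṁᵢCp,ᵢ(T_out − Tᵢ) = 0
Σ ṁᵢCp,ᵢTᵢ = 1090×1.84×51.3 + 528×1.84×24.7 = 126880
Σ ṁᵢCp,ᵢ = 1090×1.84 + 528×1.84 = 2977.1
T_out = 126880 / 2977.1 = 42.62 °C

T_out = 42.6 °C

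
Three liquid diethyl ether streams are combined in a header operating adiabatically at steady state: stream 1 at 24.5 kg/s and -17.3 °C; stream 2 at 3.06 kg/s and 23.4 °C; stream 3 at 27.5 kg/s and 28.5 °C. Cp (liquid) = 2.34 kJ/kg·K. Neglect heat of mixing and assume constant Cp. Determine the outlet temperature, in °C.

T_out = 7.84 °C

No heat crosses the boundary, so H_out = H_in.
T_out = Σ ṁᵢCp,ᵢTᵢ / Σ ṁᵢCp,ᵢ
      = 1009.7 / 128.84 = 7.837 °C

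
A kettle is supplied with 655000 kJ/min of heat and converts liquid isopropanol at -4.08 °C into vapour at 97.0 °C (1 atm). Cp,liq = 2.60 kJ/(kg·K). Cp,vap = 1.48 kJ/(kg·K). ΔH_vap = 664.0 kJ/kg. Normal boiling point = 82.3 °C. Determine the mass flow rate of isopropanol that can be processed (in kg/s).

Δh = 2.60×(82.3−-4.08) + 664.0 + 1.48×(97.0−82.3) = 910.34 kJ/kg
Q = 655000 kJ/min = 10917 kJ/s = 10917 kJ/s
ṁ = Q/Δh = 10917 / 910.34 = 11.992 kg/s

ṁ = 12.0 kg/s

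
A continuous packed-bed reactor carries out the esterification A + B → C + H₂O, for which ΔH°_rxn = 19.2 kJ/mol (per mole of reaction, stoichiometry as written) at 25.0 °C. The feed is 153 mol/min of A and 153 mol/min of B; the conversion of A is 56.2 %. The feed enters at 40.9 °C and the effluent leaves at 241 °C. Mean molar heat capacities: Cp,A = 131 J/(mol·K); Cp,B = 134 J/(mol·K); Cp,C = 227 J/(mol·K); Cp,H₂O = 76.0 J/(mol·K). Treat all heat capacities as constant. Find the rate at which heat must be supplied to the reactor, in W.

Extent of reaction ξ = 0.562 × 153 = 85.986 mol/min
Reaction term: ξ·ΔH°_rxn = 85.986 × 19.2 = 1650.9 kJ/min
Sensible, feed 40.9→25 °C: -644.67 kJ/min
Outlet flows (mol/min): A 67.014, B 67.014, C 85.986, H₂O 85.986
Sensible, products 25→241 °C: 9463.5 kJ/min
Q = ΔH = 10470 kJ/min = 174.5 kW
Heat supplied = 174500 W

Q_in = 174000 W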